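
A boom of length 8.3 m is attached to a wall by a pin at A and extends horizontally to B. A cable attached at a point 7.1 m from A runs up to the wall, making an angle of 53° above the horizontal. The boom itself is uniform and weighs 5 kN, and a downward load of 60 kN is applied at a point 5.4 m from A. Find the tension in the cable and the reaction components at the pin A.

T = 60.80 kN, A_x = 36.59 kN, A_y = 16.44 kN

ΣM about A: T·sin53°·7.1 − 5·4.15 − 60·5.4 = 0 → T = 344.75/(7.1·0.798636) = 60.7991 ≈ 60.80 kN.
ΣF_x = 0: A_x − T·cos53° = 0 → A_x = 60.7991 × 0.601815 = 36.59 kN.
ΣF_y = 0: A_y + T·sin53° − 5 − 60 = 0 → A_y = 65 − 60.7991 × 0.798636 = 16.44 kN.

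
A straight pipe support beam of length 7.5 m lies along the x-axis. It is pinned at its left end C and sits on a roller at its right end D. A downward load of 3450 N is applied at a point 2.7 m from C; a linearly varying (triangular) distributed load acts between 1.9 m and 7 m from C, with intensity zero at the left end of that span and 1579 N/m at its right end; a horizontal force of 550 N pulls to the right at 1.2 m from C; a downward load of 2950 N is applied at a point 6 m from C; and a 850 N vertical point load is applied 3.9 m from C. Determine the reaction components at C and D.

C_x = -550.0 N, C_y = 4387 N, D_y = 6889 N

Resultant of the triangular load: ½ × 1579 × 5.1 = 4026.45 N, acting at 5.3 m from C (one-third of the span from the peak).
Moments about C: D_y·7.5 − 3450·2.7 − (½·1579·5.1)·5.3 − 2950·6 − 850·3.9 = 0 → D_y = 51670.185/7.5 = 6889.36 ≈ 6889 N.
ΣF_y = 0: C_y + 6889.36 − 3450 − ½·1579·5.1 − 2950 − 850 = 0 → C_y = 4387 N.
ΣF_x = 0: C_x + 550 = 0 → C_x = -550.0 N.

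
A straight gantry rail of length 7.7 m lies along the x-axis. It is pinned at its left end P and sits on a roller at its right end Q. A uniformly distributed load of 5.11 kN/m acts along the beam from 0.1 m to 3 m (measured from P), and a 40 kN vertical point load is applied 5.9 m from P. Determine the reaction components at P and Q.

Resultant of the distributed load: 5.11 × 2.9 = 14.819 kN at 1.55 m from P.
Moments about P: Q_y·7.7 − (5.11·2.9)·1.55 − 40·5.9 = 0 → Q_y = 258.96945/7.7 = 33.6324 ≈ 33.63 kN.
ΣF_y = 0: P_y + 33.6324 − 5.11·2.9 − 40 = 0 → P_y = 21.19 kN.
ΣF_x = 0: no horizontal applied forces, so P_x = 0.

P_x = 0, P_y = 21.19 kN, Q_y = 33.63 kN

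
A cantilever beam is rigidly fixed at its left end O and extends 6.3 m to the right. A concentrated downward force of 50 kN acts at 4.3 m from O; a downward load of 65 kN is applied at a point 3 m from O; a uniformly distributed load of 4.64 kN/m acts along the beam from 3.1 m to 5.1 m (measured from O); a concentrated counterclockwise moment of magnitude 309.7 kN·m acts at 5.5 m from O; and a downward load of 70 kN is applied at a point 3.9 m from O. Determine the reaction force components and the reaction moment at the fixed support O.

Resultant of the distributed load: 4.64 × 2 = 9.28 kN at 4.1 m from O.
ΣF_x = 0: O_x = 0.
ΣF_y = 0: O_y − 50 − 65 − 4.64·2 − 70 = 0 → O_y = 194.3 kN.
ΣM about O: M_O − 50·4.3 − 65·3 − (4.64·2)·4.1 + 309.7 − 70·3.9 = 0 → M_O = 411.3 kN·m.

O_x = 0, O_y = 194.3 kN, M_O = 411.3 kN·m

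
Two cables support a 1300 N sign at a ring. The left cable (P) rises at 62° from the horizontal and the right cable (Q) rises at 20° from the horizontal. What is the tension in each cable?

ΣF_x = 0: −T_P·cos62° + T_Q·cos20° = 0 → T_Q = 0.499601·T_P.
ΣF_y = 0: T_P·sin62° + T_Q·sin20° = 1300.
Substitute: T_P·(0.882948 + 0.499601·0.34202) = 1300 → T_P = 1233.61 ≈ 1234 N.
Then T_Q = 0.499601 × 1233.61 = 616.3 N.

T_P = 1234 N, T_Q = 616.3 N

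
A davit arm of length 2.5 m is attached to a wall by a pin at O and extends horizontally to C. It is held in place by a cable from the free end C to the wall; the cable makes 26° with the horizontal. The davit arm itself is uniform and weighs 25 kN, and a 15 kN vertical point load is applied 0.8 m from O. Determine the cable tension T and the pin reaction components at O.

ΣM about O: T·sin26°·2.5 − 25·1.25 − 15·0.8 = 0 → T = 43.25/(2.5·0.438371) = 39.4643 ≈ 39.46 kN.
ΣF_x = 0: O_x − T·cos26° = 0 → O_x = 39.4643 × 0.898794 = 35.47 kN.
ΣF_y = 0: O_y + T·sin26° − 25 − 15 = 0 → O_y = 40 − 39.4643 × 0.438371 = 22.70 kN.

T = 39.46 kN, O_x = 35.47 kN, O_y = 22.70 kN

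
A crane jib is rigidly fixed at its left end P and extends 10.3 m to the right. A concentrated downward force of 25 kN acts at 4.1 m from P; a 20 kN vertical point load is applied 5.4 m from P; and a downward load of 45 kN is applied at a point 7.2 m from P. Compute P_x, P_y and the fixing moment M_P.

ΣF_x = 0: P_x = 0.
ΣF_y = 0: P_y − 25 − 20 − 45 = 0 → P_y = 90.00 kN.
ΣM about P: M_P − 25·4.1 − 20·5.4 − 45·7.2 = 0 → M_P = 534.5 kN·m.

P_x = 0, P_y = 90.00 kN, M_P = 534.5 kN·m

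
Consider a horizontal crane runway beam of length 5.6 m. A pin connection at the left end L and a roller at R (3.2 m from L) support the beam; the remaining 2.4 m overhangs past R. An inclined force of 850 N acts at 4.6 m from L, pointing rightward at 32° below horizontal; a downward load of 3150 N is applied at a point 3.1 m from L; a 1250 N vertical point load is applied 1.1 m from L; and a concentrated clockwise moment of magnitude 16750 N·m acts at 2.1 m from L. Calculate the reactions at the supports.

Moments about L: R_y·3.2 − 850·sin32°·4.6 − 3150·3.1 − 1250·1.1 − 16750 = 0 → R_y = 29962/3.2 = 9363.12 ≈ 9363 N.
ΣF_y = 0: L_y + 9363.12 − 850·sin32° − 3150 − 1250 = 0 → L_y = -4513 N.
ΣF_x = 0: L_x + 850·cos32° = 0 → L_x = -720.8 N.

L_x = -720.8 N, L_y = -4513 N, R_y = 9363 N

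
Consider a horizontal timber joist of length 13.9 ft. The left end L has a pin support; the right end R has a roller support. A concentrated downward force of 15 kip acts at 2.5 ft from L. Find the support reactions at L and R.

L_x = 0, L_y = 12.30 kip, R_y = 2.698 kip

Taking moments about L: R_y·13.9 − 15·2.5 = 0 → R_y = 37.5/13.9 = 2.69784 ≈ 2.698 kip.
ΣF_y = 0: L_y + 2.69784 − 15 = 0 → L_y = 12.30 kip.
ΣF_x = 0: no horizontal applied forces, so L_x = 0.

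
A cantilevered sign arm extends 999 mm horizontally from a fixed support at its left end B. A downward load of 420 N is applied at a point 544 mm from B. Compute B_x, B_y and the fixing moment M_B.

ΣF_x = 0: B_x = 0.
ΣF_y = 0: B_y − 420 = 0 → B_y = 420.0 N.
ΣM about B: M_B − 420·544 = 0 → M_B = 228500 N·mm.

B_x = 0, B_y = 420.0 N, M_B = 228500 N·mm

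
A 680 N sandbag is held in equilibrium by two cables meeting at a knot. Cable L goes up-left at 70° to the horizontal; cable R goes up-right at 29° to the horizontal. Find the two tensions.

ΣF_x = 0: −T_L·cos70° + T_R·cos29° = 0 → T_R = 0.39105·T_L.
ΣF_y = 0: T_L·sin70° + T_R·sin29° = 680.
Substitute: T_L·(0.939693 + 0.39105·0.48481) = 680 → T_L = 602.155 ≈ 602.2 N.
Then T_R = 0.39105 × 602.155 = 235.5 N.

T_L = 602.2 N, T_R = 235.5 N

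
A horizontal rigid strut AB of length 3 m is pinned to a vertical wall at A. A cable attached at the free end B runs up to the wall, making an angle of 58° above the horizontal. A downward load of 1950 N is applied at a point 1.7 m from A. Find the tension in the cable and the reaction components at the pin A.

ΣM about A: T·sin58°·3 − 1950·1.7 = 0 → T = 3315/(3·0.848048) = 1302.99 ≈ 1303 N.
ΣF_x = 0: A_x − T·cos58° = 0 → A_x = 1302.99 × 0.529919 = 690.5 N.
ΣF_y = 0: A_y + T·sin58° − 1950 = 0 → A_y = 1950 − 1302.99 × 0.848048 = 845.0 N.

T = 1303 N, A_x = 690.5 N, A_y = 845.0 N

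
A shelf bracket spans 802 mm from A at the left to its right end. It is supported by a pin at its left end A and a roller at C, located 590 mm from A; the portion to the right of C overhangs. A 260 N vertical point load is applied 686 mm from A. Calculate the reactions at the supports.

A_x = 0, A_y = -42.31 N, C_y = 302.3 N

ΣM about A: C_y·590 − 260·686 = 0 → C_y = 178360/590 = 302.305 ≈ 302.3 N.
ΣF_y = 0: A_y + 302.305 − 260 = 0 → A_y = -42.31 N.
ΣF_x = 0: no horizontal applied forces, so A_x = 0.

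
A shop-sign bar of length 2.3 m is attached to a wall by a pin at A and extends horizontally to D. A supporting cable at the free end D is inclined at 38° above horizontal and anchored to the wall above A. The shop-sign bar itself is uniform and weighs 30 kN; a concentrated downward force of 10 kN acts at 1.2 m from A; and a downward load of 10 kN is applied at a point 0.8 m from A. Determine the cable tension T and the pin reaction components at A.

ΣM about A: T·sin38°·2.3 − 30·1.15 − 10·1.2 − 10·0.8 = 0 → T = 54.5/(2.3·0.615661) = 38.4881 ≈ 38.49 kN.
ΣF_x = 0: A_x − T·cos38° = 0 → A_x = 38.4881 × 0.788011 = 30.33 kN.
ΣF_y = 0: A_y + T·sin38° − 30 − 10 − 10 = 0 → A_y = 50 − 38.4881 × 0.615661 = 26.30 kN.

T = 38.49 kN, A_x = 30.33 kN, A_y = 26.30 kN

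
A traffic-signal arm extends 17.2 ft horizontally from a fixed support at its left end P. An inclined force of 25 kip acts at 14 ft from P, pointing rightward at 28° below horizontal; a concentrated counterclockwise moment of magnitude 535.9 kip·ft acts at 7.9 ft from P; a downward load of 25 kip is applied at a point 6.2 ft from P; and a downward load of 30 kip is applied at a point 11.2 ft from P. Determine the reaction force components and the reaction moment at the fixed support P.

P_x = -22.07 kip, P_y = 66.74 kip, M_P = 119.4 kip·ft

ΣF_x = 0: P_x + 25·cos28° = 0 → P_x = -22.07 kip.
ΣF_y = 0: P_y − 25·sin28° − 25 − 30 = 0 → P_y = 66.74 kip.
ΣM about P: M_P − 25·sin28°·14 + 535.9 − 25·6.2 − 30·11.2 = 0 → M_P = 119.4 kip·ft.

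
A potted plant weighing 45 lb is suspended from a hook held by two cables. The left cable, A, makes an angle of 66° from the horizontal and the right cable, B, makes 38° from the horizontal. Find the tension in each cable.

ΣF_x = 0: −T_A·cos66° + T_B·cos38° = 0 → T_B = 0.516156·T_A.
ΣF_y = 0: T_A·sin66° + T_B·sin38° = 45.
Substitute: T_A·(0.913545 + 0.516156·0.615661) = 45 → T_A = 36.5461 ≈ 36.55 lb.
Then T_B = 0.516156 × 36.5461 = 18.86 lb.

T_A = 36.55 lb, T_B = 18.86 lb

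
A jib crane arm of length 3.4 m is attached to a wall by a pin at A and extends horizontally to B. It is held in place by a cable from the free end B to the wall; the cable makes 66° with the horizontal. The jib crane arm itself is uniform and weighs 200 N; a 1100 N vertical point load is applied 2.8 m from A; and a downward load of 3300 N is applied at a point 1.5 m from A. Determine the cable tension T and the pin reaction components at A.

ΣM about A: T·sin66°·3.4 − 200·1.7 − 1100·2.8 − 3300·1.5 = 0 → T = 8370/(3.4·0.913545) = 2694.74 ≈ 2695 N.
ΣF_x = 0: A_x − T·cos66° = 0 → A_x = 2694.74 × 0.406737 = 1096 N.
ΣF_y = 0: A_y + T·sin66° − 200 − 1100 − 3300 = 0 → A_y = 4600 − 2694.74 × 0.913545 = 2138 N.

T = 2695 N, A_x = 1096 N, A_y = 2138 N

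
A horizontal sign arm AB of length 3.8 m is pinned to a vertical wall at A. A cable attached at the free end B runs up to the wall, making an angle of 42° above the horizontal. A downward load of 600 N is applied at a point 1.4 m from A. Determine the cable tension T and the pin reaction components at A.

ΣM about A: T·sin42°·3.8 − 600·1.4 = 0 → T = 840/(3.8·0.669131) = 330.358 ≈ 330.4 N.
ΣF_x = 0: A_x − T·cos42° = 0 → A_x = 330.358 × 0.743145 = 245.5 N.
ΣF_y = 0: A_y + T·sin42° − 600 = 0 → A_y = 600 − 330.358 × 0.669131 = 378.9 N.

T = 330.4 N, A_x = 245.5 N, A_y = 378.9 N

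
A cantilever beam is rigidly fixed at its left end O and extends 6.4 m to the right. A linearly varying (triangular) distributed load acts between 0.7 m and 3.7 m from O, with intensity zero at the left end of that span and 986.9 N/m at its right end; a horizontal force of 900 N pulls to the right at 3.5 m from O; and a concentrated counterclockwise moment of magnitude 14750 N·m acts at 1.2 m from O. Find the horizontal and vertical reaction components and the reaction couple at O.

Resultant of the triangular load: ½ × 986.9 × 3 = 1480.35 N, acting at 2.7 m from O (one-third of the span from the peak).
ΣF_x = 0: O_x + 900 = 0 → O_x = -900.0 N.
ΣF_y = 0: O_y − ½·986.9·3 = 0 → O_y = 1480 N.
ΣM about O: M_O − (½·986.9·3)·2.7 + 14750 = 0 → M_O = -10750 N·m.

O_x = -900.0 N, O_y = 1480 N, M_O = -10750 N·m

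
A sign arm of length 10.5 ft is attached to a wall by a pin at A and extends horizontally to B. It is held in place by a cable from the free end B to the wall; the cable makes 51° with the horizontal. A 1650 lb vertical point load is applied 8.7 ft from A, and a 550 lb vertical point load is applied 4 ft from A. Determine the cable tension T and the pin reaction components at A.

ΣM about A: T·sin51°·10.5 − 1650·8.7 − 550·4 = 0 → T = 16555/(10.5·0.777146) = 2028.79 ≈ 2029 lb.
ΣF_x = 0: A_x − T·cos51° = 0 → A_x = 2028.79 × 0.62932 = 1277 lb.
ΣF_y = 0: A_y + T·sin51° − 1650 − 550 = 0 → A_y = 2200 − 2028.79 × 0.777146 = 623.3 lb.

T = 2029 lb, A_x = 1277 lb, A_y = 623.3 lb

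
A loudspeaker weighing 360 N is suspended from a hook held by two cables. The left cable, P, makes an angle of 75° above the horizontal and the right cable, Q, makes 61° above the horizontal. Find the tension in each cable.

ΣF_x = 0: −T_P·cos75° + T_Q·cos61° = 0 → T_Q = 0.533857·T_P.
ΣF_y = 0: T_P·sin75° + T_Q·sin61° = 360.
Substitute: T_P·(0.965926 + 0.533857·0.87462) = 360 → T_P = 251.248 ≈ 251.2 N.
Then T_Q = 0.533857 × 251.248 = 134.1 N.

T_P = 251.2 N, T_Q = 134.1 N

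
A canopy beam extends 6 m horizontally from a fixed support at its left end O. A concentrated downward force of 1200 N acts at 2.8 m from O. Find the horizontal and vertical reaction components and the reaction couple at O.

ΣF_x = 0: O_x = 0.
ΣF_y = 0: O_y − 1200 = 0 → O_y = 1200 N.
ΣM about O: M_O − 1200·2.8 = 0 → M_O = 3360 N·m.

O_x = 0, O_y = 1200 N, M_O = 3360 N·m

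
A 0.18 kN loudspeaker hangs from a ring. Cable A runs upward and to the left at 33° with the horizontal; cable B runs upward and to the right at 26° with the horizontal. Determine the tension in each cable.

ΣF_x = 0: −T_A·cos33° + T_B·cos26° = 0 → T_B = 0.933107·T_A.
ΣF_y = 0: T_A·sin33° + T_B·sin26° = 0.18.
Substitute: T_A·(0.544639 + 0.933107·0.438371) = 0.18 → T_A = 0.188741 ≈ 0.1887 kN.
Then T_B = 0.933107 × 0.188741 = 0.1761 kN.

T_A = 0.1887 kN, T_B = 0.1761 kN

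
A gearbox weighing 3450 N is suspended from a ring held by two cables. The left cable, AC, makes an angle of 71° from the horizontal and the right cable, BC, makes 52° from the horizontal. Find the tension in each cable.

T_AC = 2533 N, T_BC = 1339 N

ΣF_x = 0: −T_AC·cos71° + T_BC·cos52° = 0 → T_BC = 0.52881·T_AC.
ΣF_y = 0: T_AC·sin71° + T_BC·sin52° = 3450.
Substitute: T_AC·(0.945519 + 0.52881·0.788011) = 3450 → T_AC = 2532.62 ≈ 2533 N.
Then T_BC = 0.52881 × 2532.62 = 1339 N.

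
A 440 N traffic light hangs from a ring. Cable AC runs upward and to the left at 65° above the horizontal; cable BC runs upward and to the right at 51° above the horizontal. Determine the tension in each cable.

T_AC = 308.1 N, T_BC = 206.9 N

ΣF_x = 0: −T_AC·cos65° + T_BC·cos51° = 0 → T_BC = 0.671547·T_AC.
ΣF_y = 0: T_AC·sin65° + T_BC·sin51° = 440.
Substitute: T_AC·(0.906308 + 0.671547·0.777146) = 440 → T_AC = 308.081 ≈ 308.1 N.
Then T_BC = 0.671547 × 308.081 = 206.9 N.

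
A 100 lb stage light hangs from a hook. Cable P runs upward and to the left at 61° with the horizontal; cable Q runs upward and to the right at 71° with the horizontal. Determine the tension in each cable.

T_P = 43.81 lb, T_Q = 65.24 lb

ΣF_x = 0: −T_P·cos61° + T_Q·cos71° = 0 → T_Q = 1.48912·T_P.
ΣF_y = 0: T_P·sin61° + T_Q·sin71° = 100.
Substitute: T_P·(0.87462 + 1.48912·0.945519) = 100 → T_P = 43.8095 ≈ 43.81 lb.
Then T_Q = 1.48912 × 43.8095 = 65.24 lb.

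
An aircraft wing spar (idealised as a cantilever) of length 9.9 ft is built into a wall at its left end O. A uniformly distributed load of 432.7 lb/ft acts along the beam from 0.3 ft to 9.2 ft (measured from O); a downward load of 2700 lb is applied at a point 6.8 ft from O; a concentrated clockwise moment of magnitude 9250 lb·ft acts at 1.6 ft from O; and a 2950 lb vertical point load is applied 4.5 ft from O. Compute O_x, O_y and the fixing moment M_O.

O_x = 0, O_y = 9501 lb, M_O = 59180 lb·ft

Resultant of the distributed load: 432.7 × 8.9 = 3851.03 lb at 4.75 ft from O.
ΣF_x = 0: O_x = 0.
ΣF_y = 0: O_y − 432.7·8.9 − 2700 − 2950 = 0 → O_y = 9501 lb.
ΣM about O: M_O − (432.7·8.9)·4.75 − 2700·6.8 − 9250 − 2950·4.5 = 0 → M_O = 59180 lb·ft.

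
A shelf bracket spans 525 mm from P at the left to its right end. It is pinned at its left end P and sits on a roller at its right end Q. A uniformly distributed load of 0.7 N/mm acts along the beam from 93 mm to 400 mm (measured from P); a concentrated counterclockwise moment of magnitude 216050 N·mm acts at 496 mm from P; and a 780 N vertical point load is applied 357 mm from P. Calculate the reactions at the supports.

Resultant of the distributed load: 0.7 × 307 = 214.9 N at 246.5 mm from P.
Taking moments about P: Q_y·525 − (0.7·307)·246.5 + 216050 − 780·357 = 0 → Q_y = 115382.85/525 = 219.777 ≈ 219.8 N.
ΣF_y = 0: P_y + 219.777 − 0.7·307 − 780 = 0 → P_y = 775.1 N.
ΣF_x = 0: no horizontal applied forces, so P_x = 0.

P_x = 0, P_y = 775.1 N, Q_y = 219.8 N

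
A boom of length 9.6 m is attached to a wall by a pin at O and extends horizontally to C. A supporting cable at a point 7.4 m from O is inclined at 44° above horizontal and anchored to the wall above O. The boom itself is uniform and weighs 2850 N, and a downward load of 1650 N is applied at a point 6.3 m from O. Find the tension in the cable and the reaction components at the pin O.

T = 4683 N, O_x = 3369 N, O_y = 1247 N

ΣM about O: T·sin44°·7.4 − 2850·4.8 − 1650·6.3 = 0 → T = 24075/(7.4·0.694658) = 4683.42 ≈ 4683 N.
ΣF_x = 0: O_x − T·cos44° = 0 → O_x = 4683.42 × 0.71934 = 3369 N.
ΣF_y = 0: O_y + T·sin44° − 2850 − 1650 = 0 → O_y = 4500 − 4683.42 × 0.694658 = 1247 N.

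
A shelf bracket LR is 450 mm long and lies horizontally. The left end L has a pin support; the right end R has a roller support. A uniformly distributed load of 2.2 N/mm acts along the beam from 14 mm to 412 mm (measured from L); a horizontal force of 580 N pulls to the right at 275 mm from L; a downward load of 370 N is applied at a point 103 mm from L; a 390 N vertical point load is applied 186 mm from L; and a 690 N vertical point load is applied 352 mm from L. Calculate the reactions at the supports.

Resultant of the distributed load: 2.2 × 398 = 875.6 N at 213 mm from L.
Taking moments about L: R_y·450 − (2.2·398)·213 − 370·103 − 390·186 − 690·352 = 0 → R_y = 540032.8/450 = 1200.07 ≈ 1200 N.
ΣF_y = 0: L_y + 1200.07 − 2.2·398 − 370 − 390 − 690 = 0 → L_y = 1126 N.
ΣF_x = 0: L_x + 580 = 0 → L_x = -580.0 N.

L_x = -580.0 N, L_y = 1126 N, R_y = 1200 N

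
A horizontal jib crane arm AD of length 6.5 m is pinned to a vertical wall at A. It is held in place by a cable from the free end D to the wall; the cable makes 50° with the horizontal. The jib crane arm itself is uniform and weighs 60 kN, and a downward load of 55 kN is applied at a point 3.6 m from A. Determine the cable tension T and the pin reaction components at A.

ΣM about A: T·sin50°·6.5 − 60·3.25 − 55·3.6 = 0 → T = 393/(6.5·0.766044) = 78.927 ≈ 78.93 kN.
ΣF_x = 0: A_x − T·cos50° = 0 → A_x = 78.927 × 0.642788 = 50.73 kN.
ΣF_y = 0: A_y + T·sin50° − 60 − 55 = 0 → A_y = 115 − 78.927 × 0.766044 = 54.54 kN.

T = 78.93 kN, A_x = 50.73 kN, A_y = 54.54 kN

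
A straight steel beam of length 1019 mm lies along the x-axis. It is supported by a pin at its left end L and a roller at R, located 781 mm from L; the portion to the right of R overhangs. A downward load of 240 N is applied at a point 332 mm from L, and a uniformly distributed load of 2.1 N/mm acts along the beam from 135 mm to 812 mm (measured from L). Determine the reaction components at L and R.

Resultant of the distributed load: 2.1 × 677 = 1421.7 N at 473.5 mm from L.
Taking moments about L: R_y·781 − 240·332 − (2.1·677)·473.5 = 0 → R_y = 752854.95/781 = 963.963 ≈ 964.0 N.
ΣF_y = 0: L_y + 963.963 − 240 − 2.1·677 = 0 → L_y = 697.7 N.
ΣF_x = 0: no horizontal applied forces, so L_x = 0.

L_x = 0, L_y = 697.7 N, R_y = 964.0 N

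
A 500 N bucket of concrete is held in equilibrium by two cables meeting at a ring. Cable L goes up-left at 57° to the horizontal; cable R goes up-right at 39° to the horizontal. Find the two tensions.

ΣF_x = 0: −T_L·cos57° + T_R·cos39° = 0 → T_R = 0.700819·T_L.
ΣF_y = 0: T_L·sin57° + T_R·sin39° = 500.
Substitute: T_L·(0.838671 + 0.700819·0.62932) = 500 → T_L = 390.713 ≈ 390.7 N.
Then T_R = 0.700819 × 390.713 = 273.8 N.

T_L = 390.7 N, T_R = 273.8 N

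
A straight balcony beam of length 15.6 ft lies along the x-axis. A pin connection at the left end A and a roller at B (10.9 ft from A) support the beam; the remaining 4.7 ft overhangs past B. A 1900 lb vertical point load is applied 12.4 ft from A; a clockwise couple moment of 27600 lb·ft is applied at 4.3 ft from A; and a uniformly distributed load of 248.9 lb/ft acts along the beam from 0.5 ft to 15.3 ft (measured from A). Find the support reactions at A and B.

Resultant of the distributed load: 248.9 × 14.8 = 3683.72 lb at 7.9 ft from A.
Taking moments about A: B_y·10.9 − 1900·12.4 − 27600 − (248.9·14.8)·7.9 = 0 → B_y = 80261.388/10.9 = 7363.43 ≈ 7363 lb.
ΣF_y = 0: A_y + 7363.43 − 1900 − 248.9·14.8 = 0 → A_y = -1780 lb.
ΣF_x = 0: no horizontal applied forces, so A_x = 0.

A_x = 0, A_y = -1780 lb, B_y = 7363 lb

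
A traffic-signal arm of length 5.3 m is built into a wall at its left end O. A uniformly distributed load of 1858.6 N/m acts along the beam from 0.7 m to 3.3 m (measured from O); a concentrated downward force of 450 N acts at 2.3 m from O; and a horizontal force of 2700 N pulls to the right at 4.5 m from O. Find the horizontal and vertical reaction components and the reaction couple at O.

Resultant of the distributed load: 1858.6 × 2.6 = 4832.36 N at 2 m from O.
ΣF_x = 0: O_x + 2700 = 0 → O_x = -2700 N.
ΣF_y = 0: O_y − 1858.6·2.6 − 450 = 0 → O_y = 5282 N.
ΣM about O: M_O − (1858.6·2.6)·2 − 450·2.3 = 0 → M_O = 10700 N·m.

O_x = -2700 N, O_y = 5282 N, M_O = 10700 N·m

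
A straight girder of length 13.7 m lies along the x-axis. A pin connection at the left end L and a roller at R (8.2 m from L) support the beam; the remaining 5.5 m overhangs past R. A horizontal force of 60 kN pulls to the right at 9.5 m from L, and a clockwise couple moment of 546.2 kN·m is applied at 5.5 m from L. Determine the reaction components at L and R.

L_x = -60.00 kN, L_y = -66.61 kN, R_y = 66.61 kN

Moments about L: R_y·8.2 − 546.2 = 0 → R_y = 546.2/8.2 = 66.6098 ≈ 66.61 kN.
ΣF_y = 0: L_y + 66.6098  = 0 → L_y = -66.61 kN.
ΣF_x = 0: L_x + 60 = 0 → L_x = -60.00 kN.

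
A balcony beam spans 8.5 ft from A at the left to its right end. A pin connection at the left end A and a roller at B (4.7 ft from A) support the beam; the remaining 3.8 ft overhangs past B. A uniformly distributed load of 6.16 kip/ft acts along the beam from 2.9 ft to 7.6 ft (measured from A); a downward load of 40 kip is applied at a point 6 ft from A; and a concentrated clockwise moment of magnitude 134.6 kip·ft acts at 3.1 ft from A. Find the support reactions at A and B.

A_x = 0, A_y = -43.09 kip, B_y = 112.0 kip

Resultant of the distributed load: 6.16 × 4.7 = 28.952 kip at 5.25 ft from A.
ΣM about A: B_y·4.7 − (6.16·4.7)·5.25 − 40·6 − 134.6 = 0 → B_y = 526.598/4.7 = 112.042 ≈ 112.0 kip.
ΣF_y = 0: A_y + 112.042 − 6.16·4.7 − 40 = 0 → A_y = -43.09 kip.
ΣF_x = 0: no horizontal applied forces, so A_x = 0.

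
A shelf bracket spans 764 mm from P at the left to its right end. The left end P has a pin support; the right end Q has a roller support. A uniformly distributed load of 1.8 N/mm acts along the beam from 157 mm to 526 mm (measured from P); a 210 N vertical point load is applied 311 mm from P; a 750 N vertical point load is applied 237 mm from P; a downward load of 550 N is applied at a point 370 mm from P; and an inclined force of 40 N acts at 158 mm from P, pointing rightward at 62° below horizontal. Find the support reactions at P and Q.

P_x = -18.78 N, P_y = 1321 N, Q_y = 888.7 N

Resultant of the distributed load: 1.8 × 369 = 664.2 N at 341.5 mm from P.
ΣM about P: Q_y·764 − (1.8·369)·341.5 − 210·311 − 750·237 − 550·370 − 40·sin62°·158 = 0 → Q_y = 678965/764 = 888.698 ≈ 888.7 N.
ΣF_y = 0: P_y + 888.698 − 1.8·369 − 210 − 750 − 550 − 40·sin62° = 0 → P_y = 1321 N.
ΣF_x = 0: P_x + 40·cos62° = 0 → P_x = -18.78 N.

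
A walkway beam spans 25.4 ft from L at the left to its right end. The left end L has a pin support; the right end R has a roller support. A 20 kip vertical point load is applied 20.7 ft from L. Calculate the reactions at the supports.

Taking moments about L: R_y·25.4 − 20·20.7 = 0 → R_y = 414/25.4 = 16.2992 ≈ 16.30 kip.
ΣF_y = 0: L_y + 16.2992 − 20 = 0 → L_y = 3.701 kip.
ΣF_x = 0: no horizontal applied forces, so L_x = 0.

L_x = 0, L_y = 3.701 kip, R_y = 16.30 kip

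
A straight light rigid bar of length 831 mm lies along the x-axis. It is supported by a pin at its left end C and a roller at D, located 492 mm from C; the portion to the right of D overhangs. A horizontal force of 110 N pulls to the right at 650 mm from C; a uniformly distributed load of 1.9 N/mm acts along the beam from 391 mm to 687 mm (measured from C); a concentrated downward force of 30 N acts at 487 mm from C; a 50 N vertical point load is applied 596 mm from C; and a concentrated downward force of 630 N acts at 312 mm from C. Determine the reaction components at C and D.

C_x = -110.0 N, C_y = 166.5 N, D_y = 1106 N

Resultant of the distributed load: 1.9 × 296 = 562.4 N at 539 mm from C.
Taking moments about C: D_y·492 − (1.9·296)·539 − 30·487 − 50·596 − 630·312 = 0 → D_y = 544103.6/492 = 1105.9 ≈ 1106 N.
ΣF_y = 0: C_y + 1105.9 − 1.9·296 − 30 − 50 − 630 = 0 → C_y = 166.5 N.
ΣF_x = 0: C_x + 110 = 0 → C_x = -110.0 N.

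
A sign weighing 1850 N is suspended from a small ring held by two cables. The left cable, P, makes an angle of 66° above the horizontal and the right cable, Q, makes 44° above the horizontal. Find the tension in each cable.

ΣF_x = 0: −T_P·cos66° + T_Q·cos44° = 0 → T_Q = 0.56543·T_P.
ΣF_y = 0: T_P·sin66° + T_Q·sin44° = 1850.
Substitute: T_P·(0.913545 + 0.56543·0.694658) = 1850 → T_P = 1416.19 ≈ 1416 N.
Then T_Q = 0.56543 × 1416.19 = 800.8 N.

T_P = 1416 N, T_Q = 800.8 N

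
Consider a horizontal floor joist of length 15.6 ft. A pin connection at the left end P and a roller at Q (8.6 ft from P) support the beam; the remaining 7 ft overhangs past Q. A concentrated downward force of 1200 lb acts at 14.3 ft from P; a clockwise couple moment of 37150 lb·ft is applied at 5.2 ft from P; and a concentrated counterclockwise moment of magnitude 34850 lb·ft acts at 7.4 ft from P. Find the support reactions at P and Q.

P_x = 0, P_y = -1063 lb, Q_y = 2263 lb

Moments about P: Q_y·8.6 − 1200·14.3 − 37150 + 34850 = 0 → Q_y = 19460/8.6 = 2262.79 ≈ 2263 lb.
ΣF_y = 0: P_y + 2262.79 − 1200 = 0 → P_y = -1063 lb.
ΣF_x = 0: no horizontal applied forces, so P_x = 0.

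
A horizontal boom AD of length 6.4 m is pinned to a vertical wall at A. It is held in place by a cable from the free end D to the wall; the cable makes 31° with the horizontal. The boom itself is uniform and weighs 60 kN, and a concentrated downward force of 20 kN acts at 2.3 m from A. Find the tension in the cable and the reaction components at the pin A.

ΣM about A: T·sin31°·6.4 − 60·3.2 − 20·2.3 = 0 → T = 238/(6.4·0.515038) = 72.2034 ≈ 72.20 kN.
ΣF_x = 0: A_x − T·cos31° = 0 → A_x = 72.2034 × 0.857167 = 61.89 kN.
ΣF_y = 0: A_y + T·sin31° − 60 − 20 = 0 → A_y = 80 − 72.2034 × 0.515038 = 42.81 kN.

T = 72.20 kN, A_x = 61.89 kN, A_y = 42.81 kN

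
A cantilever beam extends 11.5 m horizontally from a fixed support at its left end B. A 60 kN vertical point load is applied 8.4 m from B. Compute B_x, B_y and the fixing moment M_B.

ΣF_x = 0: B_x = 0.
ΣF_y = 0: B_y − 60 = 0 → B_y = 60.00 kN.
ΣM about B: M_B − 60·8.4 = 0 → M_B = 504.0 kN·m.

B_x = 0, B_y = 60.00 kN, M_B = 504.0 kN·m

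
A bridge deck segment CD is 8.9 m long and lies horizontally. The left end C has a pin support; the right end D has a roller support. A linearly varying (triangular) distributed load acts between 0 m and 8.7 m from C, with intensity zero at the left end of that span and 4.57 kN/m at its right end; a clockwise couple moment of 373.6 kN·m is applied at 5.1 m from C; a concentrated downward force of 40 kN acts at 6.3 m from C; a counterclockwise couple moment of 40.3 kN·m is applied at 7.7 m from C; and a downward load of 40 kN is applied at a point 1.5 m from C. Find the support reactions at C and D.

C_x = 0, C_y = 14.42 kN, D_y = 85.46 kN

Resultant of the triangular load: ½ × 4.57 × 8.7 = 19.8795 kN, acting at 5.8 m from C (one-third of the span from the peak).
Taking moments about C: D_y·8.9 − (½·4.57·8.7)·5.8 − 373.6 − 40·6.3 + 40.3 − 40·1.5 = 0 → D_y = 760.6011/8.9 = 85.4608 ≈ 85.46 kN.
ΣF_y = 0: C_y + 85.4608 − ½·4.57·8.7 − 40 − 40 = 0 → C_y = 14.42 kN.
ΣF_x = 0: no horizontal applied forces, so C_x = 0.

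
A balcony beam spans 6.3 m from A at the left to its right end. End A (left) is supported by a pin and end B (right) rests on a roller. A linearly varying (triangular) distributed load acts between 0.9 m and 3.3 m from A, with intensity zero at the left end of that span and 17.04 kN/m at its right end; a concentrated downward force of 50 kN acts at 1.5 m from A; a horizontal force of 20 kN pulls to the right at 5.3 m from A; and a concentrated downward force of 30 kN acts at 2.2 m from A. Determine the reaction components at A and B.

A_x = -20.00 kN, A_y = 69.95 kN, B_y = 30.50 kN

Resultant of the triangular load: ½ × 17.04 × 2.4 = 20.448 kN, acting at 2.5 m from A (one-third of the span from the peak).
Moments about A: B_y·6.3 − (½·17.04·2.4)·2.5 − 50·1.5 − 30·2.2 = 0 → B_y = 192.12/6.3 = 30.4952 ≈ 30.50 kN.
ΣF_y = 0: A_y + 30.4952 − ½·17.04·2.4 − 50 − 30 = 0 → A_y = 69.95 kN.
ΣF_x = 0: A_x + 20 = 0 → A_x = -20.00 kN.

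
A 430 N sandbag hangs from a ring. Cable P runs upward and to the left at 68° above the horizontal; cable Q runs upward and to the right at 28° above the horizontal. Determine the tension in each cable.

T_P = 381.8 N, T_Q = 162.0 N

ΣF_x = 0: −T_P·cos68° + T_Q·cos28° = 0 → T_Q = 0.424268·T_P.
ΣF_y = 0: T_P·sin68° + T_Q·sin28° = 430.
Substitute: T_P·(0.927184 + 0.424268·0.469472) = 430 → T_P = 381.759 ≈ 381.8 N.
Then T_Q = 0.424268 × 381.759 = 162.0 N.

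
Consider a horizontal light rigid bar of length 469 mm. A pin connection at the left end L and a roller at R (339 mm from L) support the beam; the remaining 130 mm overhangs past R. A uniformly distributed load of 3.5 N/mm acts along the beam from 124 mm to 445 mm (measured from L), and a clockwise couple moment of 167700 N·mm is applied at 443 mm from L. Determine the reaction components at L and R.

L_x = 0, L_y = -314.1 N, R_y = 1438 N

Resultant of the distributed load: 3.5 × 321 = 1123.5 N at 284.5 mm from L.
Taking moments about L: R_y·339 − (3.5·321)·284.5 − 167700 = 0 → R_y = 487335.75/339 = 1437.57 ≈ 1438 N.
ΣF_y = 0: L_y + 1437.57 − 3.5·321 = 0 → L_y = -314.1 N.
ΣF_x = 0: no horizontal applied forces, so L_x = 0.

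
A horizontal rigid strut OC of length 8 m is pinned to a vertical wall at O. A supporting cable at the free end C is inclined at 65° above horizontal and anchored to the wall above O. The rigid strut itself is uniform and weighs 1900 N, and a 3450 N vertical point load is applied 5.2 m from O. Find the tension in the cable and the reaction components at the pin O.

ΣM about O: T·sin65°·8 − 1900·4 − 3450·5.2 = 0 → T = 25540/(8·0.906308) = 3522.53 ≈ 3523 N.
ΣF_x = 0: O_x − T·cos65° = 0 → O_x = 3522.53 × 0.422618 = 1489 N.
ΣF_y = 0: O_y + T·sin65° − 1900 − 3450 = 0 → O_y = 5350 − 3522.53 × 0.906308 = 2158 N.

T = 3523 N, O_x = 1489 N, O_y = 2158 N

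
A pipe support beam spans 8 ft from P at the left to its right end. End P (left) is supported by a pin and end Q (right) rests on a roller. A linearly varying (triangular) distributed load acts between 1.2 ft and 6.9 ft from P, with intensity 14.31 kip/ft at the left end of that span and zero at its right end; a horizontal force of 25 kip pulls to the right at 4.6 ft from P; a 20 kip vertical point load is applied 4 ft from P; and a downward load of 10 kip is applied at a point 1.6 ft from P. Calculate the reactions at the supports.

Resultant of the triangular load: ½ × 14.31 × 5.7 = 40.7835 kip, acting at 3.1 ft from P (one-third of the span from the peak).
Taking moments about P: Q_y·8 − (½·14.31·5.7)·3.1 − 20·4 − 10·1.6 = 0 → Q_y = 222.42885/8 = 27.8036 ≈ 27.80 kip.
ΣF_y = 0: P_y + 27.8036 − ½·14.31·5.7 − 20 − 10 = 0 → P_y = 42.98 kip.
ΣF_x = 0: P_x + 25 = 0 → P_x = -25.00 kip.

P_x = -25.00 kip, P_y = 42.98 kip, Q_y = 27.80 kip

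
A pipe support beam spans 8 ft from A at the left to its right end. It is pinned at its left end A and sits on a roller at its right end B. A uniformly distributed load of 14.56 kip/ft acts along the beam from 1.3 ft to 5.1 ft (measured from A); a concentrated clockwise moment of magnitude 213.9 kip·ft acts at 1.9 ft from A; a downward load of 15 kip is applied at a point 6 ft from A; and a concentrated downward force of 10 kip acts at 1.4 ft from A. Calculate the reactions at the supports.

A_x = 0, A_y = 18.46 kip, B_y = 61.87 kip

Resultant of the distributed load: 14.56 × 3.8 = 55.328 kip at 3.2 ft from A.
Moments about A: B_y·8 − (14.56·3.8)·3.2 − 213.9 − 15·6 − 10·1.4 = 0 → B_y = 494.9496/8 = 61.8687 ≈ 61.87 kip.
ΣF_y = 0: A_y + 61.8687 − 14.56·3.8 − 15 − 10 = 0 → A_y = 18.46 kip.
ΣF_x = 0: no horizontal applied forces, so A_x = 0.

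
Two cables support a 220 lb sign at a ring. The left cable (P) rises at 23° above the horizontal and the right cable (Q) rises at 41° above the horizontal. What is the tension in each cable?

T_P = 184.7 lb, T_Q = 225.3 lb

ΣF_x = 0: −T_P·cos23° + T_Q·cos41° = 0 → T_Q = 1.21968·T_P.
ΣF_y = 0: T_P·sin23° + T_Q·sin41° = 220.
Substitute: T_P·(0.390731 + 1.21968·0.656059) = 220 → T_P = 184.732 ≈ 184.7 lb.
Then T_Q = 1.21968 × 184.732 = 225.3 lb.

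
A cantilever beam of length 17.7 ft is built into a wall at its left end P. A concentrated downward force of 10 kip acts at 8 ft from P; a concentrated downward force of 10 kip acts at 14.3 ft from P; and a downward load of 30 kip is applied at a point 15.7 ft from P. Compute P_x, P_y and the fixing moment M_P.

P_x = 0, P_y = 50.00 kip, M_P = 694.0 kip·ft

ΣF_x = 0: P_x = 0.
ΣF_y = 0: P_y − 10 − 10 − 30 = 0 → P_y = 50.00 kip.
ΣM about P: M_P − 10·8 − 10·14.3 − 30·15.7 = 0 → M_P = 694.0 kip·ft.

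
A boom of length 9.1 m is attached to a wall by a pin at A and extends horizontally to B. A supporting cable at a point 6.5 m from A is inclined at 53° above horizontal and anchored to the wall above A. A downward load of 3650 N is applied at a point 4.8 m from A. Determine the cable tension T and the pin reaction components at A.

ΣM about A: T·sin53°·6.5 − 3650·4.8 = 0 → T = 17520/(6.5·0.798636) = 3374.99 ≈ 3375 N.
ΣF_x = 0: A_x − T·cos53° = 0 → A_x = 3374.99 × 0.601815 = 2031 N.
ΣF_y = 0: A_y + T·sin53° − 3650 = 0 → A_y = 3650 − 3374.99 × 0.798636 = 954.6 N.

T = 3375 N, A_x = 2031 N, A_y = 954.6 N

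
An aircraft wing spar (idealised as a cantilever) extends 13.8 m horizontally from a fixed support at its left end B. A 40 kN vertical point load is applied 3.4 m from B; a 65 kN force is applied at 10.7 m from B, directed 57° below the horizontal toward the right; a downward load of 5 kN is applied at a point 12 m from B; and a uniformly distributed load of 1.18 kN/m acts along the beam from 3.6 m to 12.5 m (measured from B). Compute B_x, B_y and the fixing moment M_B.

B_x = -35.40 kN, B_y = 110.0 kN, M_B = 863.8 kN·m

Resultant of the distributed load: 1.18 × 8.9 = 10.502 kN at 8.05 m from B.
ΣF_x = 0: B_x + 65·cos57° = 0 → B_x = -35.40 kN.
ΣF_y = 0: B_y − 40 − 65·sin57° − 5 − 1.18·8.9 = 0 → B_y = 110.0 kN.
ΣM about B: M_B − 40·3.4 − 65·sin57°·10.7 − 5·12 − (1.18·8.9)·8.05 = 0 → M_B = 863.8 kN·m.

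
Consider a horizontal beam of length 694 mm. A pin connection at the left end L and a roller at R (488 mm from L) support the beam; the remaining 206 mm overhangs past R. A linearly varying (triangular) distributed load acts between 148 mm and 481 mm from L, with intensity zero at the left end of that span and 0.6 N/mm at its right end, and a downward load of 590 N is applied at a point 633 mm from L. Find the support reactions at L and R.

L_x = 0, L_y = -151.2 N, R_y = 841.1 N

Resultant of the triangular load: ½ × 0.6 × 333 = 99.9 N, acting at 370 mm from L (one-third of the span from the peak).
Moments about L: R_y·488 − (½·0.6·333)·370 − 590·633 = 0 → R_y = 410433/488 = 841.051 ≈ 841.1 N.
ΣF_y = 0: L_y + 841.051 − ½·0.6·333 − 590 = 0 → L_y = -151.2 N.
ΣF_x = 0: no horizontal applied forces, so L_x = 0.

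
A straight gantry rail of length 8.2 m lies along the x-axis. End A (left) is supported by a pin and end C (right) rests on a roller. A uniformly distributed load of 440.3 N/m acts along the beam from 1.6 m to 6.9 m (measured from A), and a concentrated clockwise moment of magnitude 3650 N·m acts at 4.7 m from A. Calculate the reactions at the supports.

A_x = 0, A_y = 679.0 N, C_y = 1655 N

Resultant of the distributed load: 440.3 × 5.3 = 2333.59 N at 4.25 m from A.
Taking moments about A: C_y·8.2 − (440.3·5.3)·4.25 − 3650 = 0 → C_y = 13567.7575/8.2 = 1654.6 ≈ 1655 N.
ΣF_y = 0: A_y + 1654.6 − 440.3·5.3 = 0 → A_y = 679.0 N.
ΣF_x = 0: no horizontal applied forces, so A_x = 0.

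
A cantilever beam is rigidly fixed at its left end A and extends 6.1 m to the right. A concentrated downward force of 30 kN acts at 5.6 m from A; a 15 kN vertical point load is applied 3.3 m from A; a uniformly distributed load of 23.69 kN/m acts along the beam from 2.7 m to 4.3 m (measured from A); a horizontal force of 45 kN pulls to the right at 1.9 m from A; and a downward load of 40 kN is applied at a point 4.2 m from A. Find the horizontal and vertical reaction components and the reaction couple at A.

Resultant of the distributed load: 23.69 × 1.6 = 37.904 kN at 3.5 m from A.
ΣF_x = 0: A_x + 45 = 0 → A_x = -45.00 kN.
ΣF_y = 0: A_y − 30 − 15 − 23.69·1.6 − 40 = 0 → A_y = 122.9 kN.
ΣM about A: M_A − 30·5.6 − 15·3.3 − (23.69·1.6)·3.5 − 40·4.2 = 0 → M_A = 518.2 kN·m.

A_x = -45.00 kN, A_y = 122.9 kN, M_A = 518.2 kN·m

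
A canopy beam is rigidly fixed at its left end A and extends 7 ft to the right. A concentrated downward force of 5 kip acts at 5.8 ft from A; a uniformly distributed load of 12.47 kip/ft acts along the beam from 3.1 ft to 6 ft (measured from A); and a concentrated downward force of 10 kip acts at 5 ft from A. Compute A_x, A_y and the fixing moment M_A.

Resultant of the distributed load: 12.47 × 2.9 = 36.163 kip at 4.55 ft from A.
ΣF_x = 0: A_x = 0.
ΣF_y = 0: A_y − 5 − 12.47·2.9 − 10 = 0 → A_y = 51.16 kip.
ΣM about A: M_A − 5·5.8 − (12.47·2.9)·4.55 − 10·5 = 0 → M_A = 243.5 kip·ft.

A_x = 0, A_y = 51.16 kip, M_A = 243.5 kip·ft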